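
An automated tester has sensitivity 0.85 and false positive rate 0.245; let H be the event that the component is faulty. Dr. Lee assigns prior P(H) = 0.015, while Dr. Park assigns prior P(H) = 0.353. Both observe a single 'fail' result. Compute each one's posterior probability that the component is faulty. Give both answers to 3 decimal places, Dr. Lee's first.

The likelihood ratio for a 'fail' result is 0.85/0.245 = 3.4694.
Dr. Lee: prior odds 0.015/0.985 = 0.015228; posterior odds 0.052833; posterior probability 0.050.
Dr. Park: prior odds 0.353/0.647 = 0.54560; posterior odds 1.8929; posterior probability 0.654.

Dr. Lee: 0.050; Dr. Park: 0.654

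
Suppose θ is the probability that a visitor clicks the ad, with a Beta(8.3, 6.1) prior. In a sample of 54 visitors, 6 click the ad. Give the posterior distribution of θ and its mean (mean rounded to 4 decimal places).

Posterior: Beta(14.3, 54.1); mean ≈ 0.2091

The binomial likelihood is conjugate to the Beta prior: with 6 successes and 48 failures, the posterior is Beta(8.3+6, 6.1+48) = Beta(14.3, 54.1).
Posterior mean = α/(α+β) = 14.3/68.4 = 0.2091.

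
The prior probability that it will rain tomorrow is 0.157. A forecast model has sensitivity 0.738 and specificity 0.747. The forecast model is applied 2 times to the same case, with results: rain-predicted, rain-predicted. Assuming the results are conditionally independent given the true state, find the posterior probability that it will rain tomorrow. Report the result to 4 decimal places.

With H the event that it will rain tomorrow, the joint likelihood of the observed sequence is P(data|H) = 0.738·0.738 = 0.54464 and P(data|¬H) = 0.253·0.253 = 0.064009.
Bayes: P(H|data) = 0.157·0.54464 / (0.157·0.54464 + 0.843·0.064009) = 0.085509/0.13947 = 0.6131.

Posterior P(H) ≈ 0.6131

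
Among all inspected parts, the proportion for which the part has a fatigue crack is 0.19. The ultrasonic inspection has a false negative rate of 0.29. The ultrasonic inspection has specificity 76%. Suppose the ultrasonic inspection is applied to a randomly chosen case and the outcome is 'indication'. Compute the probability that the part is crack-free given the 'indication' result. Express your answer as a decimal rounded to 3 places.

P(¬H | E) ≈ 0.590

Let H be the event that the part has a fatigue crack. P(H) = 0.19, so P(¬H) = 0.81. With E the 'indication' result, P(E|H) = 0.71 and P(E|¬H) = 0.24.
P(E) = 0.71·0.19 + 0.24·0.81 = 0.13490 + 0.19440 = 0.32930.
By Bayes' theorem, P(H|E) = 0.13490 / 0.32930 = 0.410. Hence P(¬H|E) = 1 − 0.410 = 0.590.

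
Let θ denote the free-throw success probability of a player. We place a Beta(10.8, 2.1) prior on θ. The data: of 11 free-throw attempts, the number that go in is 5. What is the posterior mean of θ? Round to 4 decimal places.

Observing 5 successes and 6 failures updates Beta(10.8, 2.1) by adding the success and failure counts to the two shape parameters: α = 10.8+5 = 15.8, β = 2.1+6 = 8.1.
E[θ | data] = 15.8/(15.8+8.1) = 0.6611.

Posterior mean ≈ 0.6611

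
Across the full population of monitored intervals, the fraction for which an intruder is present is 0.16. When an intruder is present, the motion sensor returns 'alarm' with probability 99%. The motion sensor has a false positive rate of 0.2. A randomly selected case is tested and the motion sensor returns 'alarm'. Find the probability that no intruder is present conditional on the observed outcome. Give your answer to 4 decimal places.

P(¬H | E) ≈ 0.5147

Let H be the event that an intruder is present. P(H) = 0.16, so P(¬H) = 0.84. With E the 'alarm' result, P(E|H) = 0.99 and P(E|¬H) = 0.2.
P(E) = 0.99·0.16 + 0.2·0.84 = 0.15840 + 0.16800 = 0.32640.
By Bayes' theorem, P(H|E) = 0.15840 / 0.32640 = 0.4853. Hence P(¬H|E) = 1 − 0.4853 = 0.5147.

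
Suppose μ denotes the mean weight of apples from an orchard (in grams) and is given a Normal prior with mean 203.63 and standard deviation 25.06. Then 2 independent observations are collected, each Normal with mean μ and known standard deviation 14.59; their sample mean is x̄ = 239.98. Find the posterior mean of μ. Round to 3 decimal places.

With known σ, the Normal prior is conjugate. Weight on the data is w = (n/σ²)/(n/σ² + 1/τ₀²) = 0.00939549/(0.00939549+0.00159235) = 0.85508.
Posterior mean = w·x̄ + (1−w)·μ₀ = 0.85508·239.98 + 0.14492·203.63 = 234.712.

Posterior mean ≈ 234.712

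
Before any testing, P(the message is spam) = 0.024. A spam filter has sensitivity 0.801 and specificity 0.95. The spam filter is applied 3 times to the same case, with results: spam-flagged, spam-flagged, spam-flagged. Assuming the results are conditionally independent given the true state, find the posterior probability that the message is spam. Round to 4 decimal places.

Posterior P(H) ≈ 0.9902

Let H be the event that the message is spam; start with P(H) = 0.024. P('spam-flagged'|H) = 0.801, P('spam-flagged'|¬H) = 0.05.
Update on result 1 ('spam-flagged'): P(H) ← 0.801·0.0240 / (0.801·0.0240 + 0.05·0.9760) = 0.019224/0.068024 = 0.2826.
Update on result 2 ('spam-flagged'): P(H) ← 0.801·0.2826 / (0.801·0.2826 + 0.05·0.7174) = 0.22637/0.26224 = 0.8632.
Update on result 3 ('spam-flagged'): P(H) ← 0.801·0.8632 / (0.801·0.8632 + 0.05·0.1368) = 0.69144/0.69828 = 0.9902.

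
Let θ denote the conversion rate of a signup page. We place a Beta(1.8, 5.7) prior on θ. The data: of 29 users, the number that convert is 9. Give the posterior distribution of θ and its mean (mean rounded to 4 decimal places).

The binomial likelihood is conjugate to the Beta prior: with 9 successes and 20 failures, the posterior is Beta(1.8+9, 5.7+20) = Beta(10.8, 25.7).
E[θ | data] = 10.8/(10.8+25.7) = 0.2959.

Posterior: Beta(10.8, 25.7); mean ≈ 0.2959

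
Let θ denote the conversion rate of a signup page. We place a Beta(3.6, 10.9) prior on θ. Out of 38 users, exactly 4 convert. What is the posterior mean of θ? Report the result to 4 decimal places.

Posterior mean ≈ 0.1448

The binomial likelihood is conjugate to the Beta prior: with 4 successes and 34 failures, the posterior is Beta(3.6+4, 10.9+34) = Beta(7.6, 44.9).
E[θ | data] = 7.6/(7.6+44.9) = 0.1448.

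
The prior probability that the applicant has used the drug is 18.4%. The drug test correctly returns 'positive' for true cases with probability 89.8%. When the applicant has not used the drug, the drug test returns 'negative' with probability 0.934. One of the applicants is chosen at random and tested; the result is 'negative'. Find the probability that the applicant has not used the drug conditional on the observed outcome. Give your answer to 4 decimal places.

Let H be the event that the applicant has used the drug. P(H) = 0.184, so P(¬H) = 0.816. With E the 'negative' result, P(E|H) = 0.102 and P(E|¬H) = 0.934.
P(E) = 0.102·0.184 + 0.934·0.816 = 0.018768 + 0.76214 = 0.78091.
By Bayes' theorem, P(H|E) = 0.018768 / 0.78091 = 0.0240. Hence P(¬H|E) = 1 − 0.0240 = 0.9760.

P(¬H | E) ≈ 0.9760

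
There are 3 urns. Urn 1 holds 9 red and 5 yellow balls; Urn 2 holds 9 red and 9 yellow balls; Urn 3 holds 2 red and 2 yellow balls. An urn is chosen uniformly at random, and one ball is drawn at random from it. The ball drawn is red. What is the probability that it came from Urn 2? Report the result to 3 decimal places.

Posterior probability ≈ 0.304

Tabulate prior·likelihood by source: [1] prior 0.333333, lik 0.6429, product 0.2143; [2] prior 0.333333, lik 0.5, product 0.1667; [3] prior 0.333333, lik 0.5, product 0.1667.
Normalizing constant = 0.54762; the posterior for Urn 2 is its product over the sum, 0.1667/0.54762 = 0.304.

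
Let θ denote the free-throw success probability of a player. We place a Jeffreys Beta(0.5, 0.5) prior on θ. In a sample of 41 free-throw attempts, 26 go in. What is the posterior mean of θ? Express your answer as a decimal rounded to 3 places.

Observing 26 successes and 15 failures updates Beta(0.5, 0.5) by adding the success and failure counts to the two shape parameters: α = 0.5+26 = 26.5, β = 0.5+15 = 15.5.
Posterior mean = α/(α+β) = 26.5/42 = 0.631.

Posterior mean ≈ 0.631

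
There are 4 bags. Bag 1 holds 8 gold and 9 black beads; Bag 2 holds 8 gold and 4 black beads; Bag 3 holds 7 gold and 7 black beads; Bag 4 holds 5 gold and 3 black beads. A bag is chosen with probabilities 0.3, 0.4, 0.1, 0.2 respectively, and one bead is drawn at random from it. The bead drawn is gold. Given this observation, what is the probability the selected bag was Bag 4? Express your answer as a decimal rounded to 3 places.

Tabulate prior·likelihood by source: [1] prior 0.3, lik 0.4706, product 0.1412; [2] prior 0.4, lik 0.6667, product 0.2667; [3] prior 0.1, lik 0.5, product 0.05000; [4] prior 0.2, lik 0.625, product 0.1250.
Normalizing constant = 0.58284; the posterior for Bag 4 is its product over the sum, 0.1250/0.58284 = 0.214.

Posterior probability ≈ 0.214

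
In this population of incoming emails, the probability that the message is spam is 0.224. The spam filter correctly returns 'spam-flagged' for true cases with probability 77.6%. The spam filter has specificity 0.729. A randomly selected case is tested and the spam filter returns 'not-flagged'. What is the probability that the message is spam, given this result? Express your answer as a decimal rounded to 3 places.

Write H for 'the message is spam'. Prior odds H:¬H = 0.224/0.776 = 0.28866. For the 'not-flagged' outcome, the likelihood ratio is 0.224/0.729 = 0.30727.
Posterior odds = 0.28866 × 0.30727 = 0.088697, so P(H|E) = 0.088697/(1+0.088697) = 0.081.

P(H | E) ≈ 0.081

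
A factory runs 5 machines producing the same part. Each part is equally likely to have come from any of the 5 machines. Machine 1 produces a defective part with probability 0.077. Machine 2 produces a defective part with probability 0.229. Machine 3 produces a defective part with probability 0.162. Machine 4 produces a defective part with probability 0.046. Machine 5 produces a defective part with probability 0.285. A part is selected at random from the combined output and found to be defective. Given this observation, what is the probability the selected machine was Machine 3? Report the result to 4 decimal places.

P(defective|M1) = 0.077; P(defective|M2) = 0.229; P(defective|M3) = 0.162; P(defective|M4) = 0.046; P(defective|M5) = 0.285.
Prior × likelihood for each source: 0.2·0.077=0.01540, 0.2·0.229=0.04580, 0.2·0.162=0.03240, 0.2·0.046=0.009200, 0.2·0.285=0.05700. Summing gives P(defective) = 0.15980.
P(Machine 3 | defective) = 0.03240 / 0.15980 = 0.2028.

Posterior probability ≈ 0.2028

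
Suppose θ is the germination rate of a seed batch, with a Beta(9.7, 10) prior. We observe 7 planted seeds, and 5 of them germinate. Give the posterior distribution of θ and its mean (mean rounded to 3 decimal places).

Observing 5 successes and 2 failures updates Beta(9.7, 10) by adding the success and failure counts to the two shape parameters: α = 9.7+5 = 14.7, β = 10+2 = 12.
Posterior mean = α/(α+β) = 14.7/26.7 = 0.551.

Posterior: Beta(14.7, 12); mean ≈ 0.551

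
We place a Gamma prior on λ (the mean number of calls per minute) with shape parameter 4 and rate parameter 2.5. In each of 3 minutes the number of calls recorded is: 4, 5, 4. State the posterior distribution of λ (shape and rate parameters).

Total count ∑xᵢ = 13 over n = 3 minutes.
Gamma is conjugate to the Poisson likelihood: posterior is Gamma(shape = 4+13 = 17, rate = 2.5+3 = 5.5).

Posterior: Gamma(shape=17, rate=5.5)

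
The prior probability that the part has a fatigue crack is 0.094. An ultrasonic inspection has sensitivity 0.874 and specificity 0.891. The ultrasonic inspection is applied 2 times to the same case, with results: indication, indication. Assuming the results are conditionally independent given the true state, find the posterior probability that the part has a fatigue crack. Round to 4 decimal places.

Posterior P(H) ≈ 0.8696

With H the event that the part has a fatigue crack, the joint likelihood of the observed sequence is P(data|H) = 0.874·0.874 = 0.76388 and P(data|¬H) = 0.109·0.109 = 0.011881.
Bayes: P(H|data) = 0.094·0.76388 / (0.094·0.76388 + 0.906·0.011881) = 0.071804/0.082569 = 0.8696.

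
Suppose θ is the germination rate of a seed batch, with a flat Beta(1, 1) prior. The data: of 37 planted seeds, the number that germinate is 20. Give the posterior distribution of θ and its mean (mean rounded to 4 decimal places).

Observing 20 successes and 17 failures updates Beta(1, 1) by adding the success and failure counts to the two shape parameters: α = 1+20 = 21, β = 1+17 = 18.
E[θ | data] = 21/(21+18) = 0.5385.

Posterior: Beta(21, 18); mean ≈ 0.5385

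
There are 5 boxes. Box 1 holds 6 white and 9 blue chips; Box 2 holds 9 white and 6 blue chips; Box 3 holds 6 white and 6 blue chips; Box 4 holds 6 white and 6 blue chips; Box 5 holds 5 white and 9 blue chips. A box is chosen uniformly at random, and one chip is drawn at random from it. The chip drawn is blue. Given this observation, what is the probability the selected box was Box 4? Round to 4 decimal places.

Posterior probability ≈ 0.1892

Tabulate prior·likelihood by source: [1] prior 0.2, lik 0.6, product 0.1200; [2] prior 0.2, lik 0.4, product 0.08000; [3] prior 0.2, lik 0.5, product 0.1000; [4] prior 0.2, lik 0.5, product 0.1000; [5] prior 0.2, lik 0.6429, product 0.1286.
Normalizing constant = 0.52857; the posterior for Box 4 is its product over the sum, 0.1000/0.52857 = 0.1892.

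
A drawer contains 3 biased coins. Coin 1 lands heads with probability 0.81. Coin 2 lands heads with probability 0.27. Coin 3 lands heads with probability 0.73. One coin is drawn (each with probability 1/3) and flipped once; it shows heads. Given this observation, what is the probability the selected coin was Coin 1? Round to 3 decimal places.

Tabulate prior·likelihood by source: [1] prior 0.333333, lik 0.81, product 0.2700; [2] prior 0.333333, lik 0.27, product 0.09000; [3] prior 0.333333, lik 0.73, product 0.2433.
Normalizing constant = 0.60333; the posterior for Coin 1 is its product over the sum, 0.2700/0.60333 = 0.448.

Posterior probability ≈ 0.448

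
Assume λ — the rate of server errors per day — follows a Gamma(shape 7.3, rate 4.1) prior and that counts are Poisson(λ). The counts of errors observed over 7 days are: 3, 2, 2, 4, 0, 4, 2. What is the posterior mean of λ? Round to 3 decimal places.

Total count ∑xᵢ = 17 over n = 7 days.
Gamma is conjugate to the Poisson likelihood: posterior is Gamma(shape = 7.3+17 = 24.3, rate = 4.1+7 = 11.1).
Posterior mean = shape/rate = 24.3/11.1 = 2.189.

Posterior mean ≈ 2.189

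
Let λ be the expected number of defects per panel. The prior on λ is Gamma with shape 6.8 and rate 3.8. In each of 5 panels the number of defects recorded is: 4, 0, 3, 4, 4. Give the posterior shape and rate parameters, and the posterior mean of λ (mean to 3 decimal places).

Posterior: Gamma(shape=21.8, rate=8.8); mean ≈ 2.477

Total count ∑xᵢ = 15 over n = 5 panels.
Gamma is conjugate to the Poisson likelihood: posterior is Gamma(shape = 6.8+15 = 21.8, rate = 3.8+5 = 8.8).
E[λ | data] = 21.8/8.8 = 2.477.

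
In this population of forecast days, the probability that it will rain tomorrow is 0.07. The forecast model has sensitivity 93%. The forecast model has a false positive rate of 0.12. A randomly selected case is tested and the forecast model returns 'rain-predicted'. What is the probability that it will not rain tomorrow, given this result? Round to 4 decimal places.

Let H be the event that it will rain tomorrow. P(H) = 0.07, so P(¬H) = 0.93. With E the 'rain-predicted' result, P(E|H) = 0.93 and P(E|¬H) = 0.12.
P(E) = 0.93·0.07 + 0.12·0.93 = 0.065100 + 0.11160 = 0.17670.
By Bayes' theorem, P(H|E) = 0.065100 / 0.17670 = 0.3684. Hence P(¬H|E) = 1 − 0.3684 = 0.6316.

P(¬H | E) ≈ 0.6316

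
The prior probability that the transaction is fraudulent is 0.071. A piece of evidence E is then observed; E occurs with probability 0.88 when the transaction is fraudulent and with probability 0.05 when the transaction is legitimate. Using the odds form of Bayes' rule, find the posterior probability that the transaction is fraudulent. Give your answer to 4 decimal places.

Prior odds = 0.071/(1−0.071) = 0.076426. In log-odds, ln(0.076426) = -2.5714.
Add log likelihood ratio: ln(17.600) = 2.8679.
Posterior log-odds = 0.29647, so posterior odds = exp(0.29647) = 1.3451. Converting, P(H|E) = 1.3451/2.3451 = 0.5736.

Posterior probability ≈ 0.5736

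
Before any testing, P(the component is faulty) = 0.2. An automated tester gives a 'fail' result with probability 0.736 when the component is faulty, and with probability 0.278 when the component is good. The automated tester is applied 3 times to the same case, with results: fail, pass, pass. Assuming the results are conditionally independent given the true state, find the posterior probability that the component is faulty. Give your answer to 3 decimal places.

Posterior P(H) ≈ 0.081

Let H be the event that the component is faulty; start with P(H) = 0.2. P('fail'|H) = 0.736, P('fail'|¬H) = 0.278.
Update on result 1 ('fail'): P(H) ← 0.736·0.2000 / (0.736·0.2000 + 0.278·0.8000) = 0.14720/0.36960 = 0.3983.
Update on result 2 ('pass'): P(H) ← 0.264·0.3983 / (0.264·0.3983 + 0.722·0.6017) = 0.10514/0.53959 = 0.1949.
Update on result 3 ('pass'): P(H) ← 0.264·0.1949 / (0.264·0.1949 + 0.722·0.8051) = 0.051442/0.63276 = 0.0813.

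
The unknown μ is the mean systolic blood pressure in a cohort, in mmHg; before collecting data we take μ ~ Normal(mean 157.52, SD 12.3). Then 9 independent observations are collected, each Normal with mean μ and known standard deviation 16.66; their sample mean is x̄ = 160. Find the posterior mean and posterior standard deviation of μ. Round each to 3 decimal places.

Prior precision 1/τ₀² = 1/12.3² = 0.00660982; data precision n/σ² = 9/16.66² = 0.0324259.
Posterior precision = 0.00660982 + 0.0324259 = 0.0390358, giving posterior SD = 1/√0.0390358 = 5.061.
Posterior mean = (0.00660982·157.52 + 0.0324259·160) / 0.0390358 = 159.580.

Posterior mean ≈ 159.580; posterior SD ≈ 5.061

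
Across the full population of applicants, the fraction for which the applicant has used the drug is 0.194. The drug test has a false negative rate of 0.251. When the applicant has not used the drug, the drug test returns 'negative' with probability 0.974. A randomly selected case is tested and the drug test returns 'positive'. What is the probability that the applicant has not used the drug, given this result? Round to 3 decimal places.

Let H be the event that the applicant has used the drug. P(H) = 0.194, so P(¬H) = 0.806. With E the 'positive' result, P(E|H) = 0.749 and P(E|¬H) = 0.026.
P(E) = 0.749·0.194 + 0.026·0.806 = 0.14531 + 0.020956 = 0.16626.
By Bayes' theorem, P(H|E) = 0.14531 / 0.16626 = 0.874. Hence P(¬H|E) = 1 − 0.874 = 0.126.

P(¬H | E) ≈ 0.126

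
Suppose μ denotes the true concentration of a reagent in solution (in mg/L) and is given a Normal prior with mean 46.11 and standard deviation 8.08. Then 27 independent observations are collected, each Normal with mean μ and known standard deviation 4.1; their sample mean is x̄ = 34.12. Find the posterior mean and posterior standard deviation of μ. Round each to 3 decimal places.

Posterior mean ≈ 34.233; posterior SD ≈ 0.785

With known σ, the Normal prior is conjugate. Weight on the data is w = (n/σ²)/(n/σ² + 1/τ₀²) = 1.60619/(1.60619+0.0153171) = 0.99055.
Posterior mean = w·x̄ + (1−w)·μ₀ = 0.99055·34.12 + 0.0094462·46.11 = 34.233. Posterior variance = 1/(1.60619+0.0153171) = 0.616711, so SD = 0.785.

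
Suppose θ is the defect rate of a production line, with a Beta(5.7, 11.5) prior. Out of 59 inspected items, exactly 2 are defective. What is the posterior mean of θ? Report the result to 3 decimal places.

Observing 2 successes and 57 failures updates Beta(5.7, 11.5) by adding the success and failure counts to the two shape parameters: α = 5.7+2 = 7.7, β = 11.5+57 = 68.5.
E[θ | data] = 7.7/(7.7+68.5) = 0.101.

Posterior mean ≈ 0.101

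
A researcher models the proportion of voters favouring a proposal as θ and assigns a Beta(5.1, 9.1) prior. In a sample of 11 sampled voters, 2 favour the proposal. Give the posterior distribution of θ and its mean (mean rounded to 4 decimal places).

Observing 2 successes and 9 failures updates Beta(5.1, 9.1) by adding the success and failure counts to the two shape parameters: α = 5.1+2 = 7.1, β = 9.1+9 = 18.1.
E[θ | data] = 7.1/(7.1+18.1) = 0.2817.

Posterior: Beta(7.1, 18.1); mean ≈ 0.2817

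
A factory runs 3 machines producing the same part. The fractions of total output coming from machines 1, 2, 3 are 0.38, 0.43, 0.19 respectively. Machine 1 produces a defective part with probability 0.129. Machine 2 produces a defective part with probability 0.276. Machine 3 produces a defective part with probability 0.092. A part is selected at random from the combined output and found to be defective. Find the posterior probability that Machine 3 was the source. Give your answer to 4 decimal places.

P(defective|M1) = 0.129; P(defective|M2) = 0.276; P(defective|M3) = 0.092.
Prior × likelihood for each source: 0.38·0.129=0.04902, 0.43·0.276=0.1187, 0.19·0.092=0.01748. Summing gives P(defective) = 0.18518.
P(Machine 3 | defective) = 0.01748 / 0.18518 = 0.0944.

Posterior probability ≈ 0.0944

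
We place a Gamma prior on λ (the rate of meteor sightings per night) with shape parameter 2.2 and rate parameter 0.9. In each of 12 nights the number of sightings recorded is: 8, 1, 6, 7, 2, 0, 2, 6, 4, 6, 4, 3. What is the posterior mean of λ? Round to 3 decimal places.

Posterior mean ≈ 3.969

The Poisson likelihood adds the total count to the shape and the number of exposure periods to the rate. Here ∑xᵢ = 49 and n = 12, so shape 2.2→51.2 and rate 0.9→12.9.
E[λ | data] = 51.2/12.9 = 3.969.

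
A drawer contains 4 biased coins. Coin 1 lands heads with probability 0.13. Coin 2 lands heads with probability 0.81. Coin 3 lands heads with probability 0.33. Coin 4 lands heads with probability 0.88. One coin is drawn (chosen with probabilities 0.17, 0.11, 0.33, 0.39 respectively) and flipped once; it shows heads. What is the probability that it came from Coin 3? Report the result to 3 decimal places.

Tabulate prior·likelihood by source: [1] prior 0.17, lik 0.13, product 0.02210; [2] prior 0.11, lik 0.81, product 0.08910; [3] prior 0.33, lik 0.33, product 0.1089; [4] prior 0.39, lik 0.88, product 0.3432.
Normalizing constant = 0.56330; the posterior for Coin 3 is its product over the sum, 0.1089/0.56330 = 0.193.

Posterior probability ≈ 0.193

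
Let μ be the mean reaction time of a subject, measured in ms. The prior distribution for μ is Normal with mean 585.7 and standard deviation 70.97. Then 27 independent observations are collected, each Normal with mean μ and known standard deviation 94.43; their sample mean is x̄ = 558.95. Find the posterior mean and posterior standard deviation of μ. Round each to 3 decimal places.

Prior precision 1/τ₀² = 1/70.97² = 0.00019854; data precision n/σ² = 27/94.43² = 0.00302792.
Posterior precision = 0.00019854 + 0.00302792 = 0.00322646, giving posterior SD = 1/√0.00322646 = 17.605.
Posterior mean = (0.00019854·585.7 + 0.00302792·558.95) / 0.00322646 = 560.596.

Posterior mean ≈ 560.596; posterior SD ≈ 17.605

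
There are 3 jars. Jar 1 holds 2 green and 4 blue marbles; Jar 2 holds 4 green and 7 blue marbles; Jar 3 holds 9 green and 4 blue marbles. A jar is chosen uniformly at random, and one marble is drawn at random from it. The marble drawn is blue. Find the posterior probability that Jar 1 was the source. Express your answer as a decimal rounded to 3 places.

P(blue|Jar 1) = 0.6667; P(blue|Jar 2) = 0.6364; P(blue|Jar 3) = 0.3077.
Prior × likelihood for each source: 0.333333·0.6667=0.2222, 0.333333·0.6364=0.2121, 0.333333·0.3077=0.1026. Summing gives P(blue) = 0.53691.
P(Jar 1 | blue) = 0.2222 / 0.53691 = 0.414.

Posterior probability ≈ 0.414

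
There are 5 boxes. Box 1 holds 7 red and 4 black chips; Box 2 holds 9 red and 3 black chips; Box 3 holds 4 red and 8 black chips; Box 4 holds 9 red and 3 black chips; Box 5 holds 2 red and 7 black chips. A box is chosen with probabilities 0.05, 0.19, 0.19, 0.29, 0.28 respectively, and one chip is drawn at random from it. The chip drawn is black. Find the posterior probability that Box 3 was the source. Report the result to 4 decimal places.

P(black|Box 1) = 0.3636; P(black|Box 2) = 0.25; P(black|Box 3) = 0.6667; P(black|Box 4) = 0.25; P(black|Box 5) = 0.7778.
Prior × likelihood for each source: 0.05·0.3636=0.01818, 0.19·0.25=0.04750, 0.19·0.6667=0.1267, 0.29·0.25=0.07250, 0.28·0.7778=0.2178. Summing gives P(black) = 0.48263.
P(Box 3 | black) = 0.1267 / 0.48263 = 0.2625.

Posterior probability ≈ 0.2625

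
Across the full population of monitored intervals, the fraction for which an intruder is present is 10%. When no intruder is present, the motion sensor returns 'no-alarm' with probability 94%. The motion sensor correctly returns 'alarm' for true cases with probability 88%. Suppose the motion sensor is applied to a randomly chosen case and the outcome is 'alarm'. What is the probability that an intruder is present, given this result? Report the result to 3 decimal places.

P(H | E) ≈ 0.620

Let H be the event that an intruder is present. P(H) = 0.1, so P(¬H) = 0.9. With E the 'alarm' result, P(E|H) = 0.88 and P(E|¬H) = 0.06.
P(E) = 0.88·0.1 + 0.06·0.9 = 0.088000 + 0.054000 = 0.14200.
By Bayes' theorem, P(H|E) = 0.088000 / 0.14200 = 0.620.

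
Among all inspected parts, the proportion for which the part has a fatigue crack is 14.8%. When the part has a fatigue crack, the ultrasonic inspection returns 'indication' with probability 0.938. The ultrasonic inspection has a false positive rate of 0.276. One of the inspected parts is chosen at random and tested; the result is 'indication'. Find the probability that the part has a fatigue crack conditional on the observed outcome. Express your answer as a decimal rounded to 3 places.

Write H for 'the part has a fatigue crack'. Prior odds H:¬H = 0.148/0.852 = 0.17371. For the 'indication' outcome, the likelihood ratio is 0.938/0.276 = 3.3986.
Posterior odds = 0.17371 × 3.3986 = 0.59036, so P(H|E) = 0.59036/(1+0.59036) = 0.371.

P(H | E) ≈ 0.371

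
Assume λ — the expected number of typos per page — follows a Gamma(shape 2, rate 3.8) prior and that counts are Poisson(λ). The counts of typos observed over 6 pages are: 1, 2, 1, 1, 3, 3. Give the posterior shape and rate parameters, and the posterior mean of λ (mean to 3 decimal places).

Posterior: Gamma(shape=13, rate=9.8); mean ≈ 1.327

Total count ∑xᵢ = 11 over n = 6 pages.
Gamma is conjugate to the Poisson likelihood: posterior is Gamma(shape = 2+11 = 13, rate = 3.8+6 = 9.8).
E[λ | data] = 13/9.8 = 1.327.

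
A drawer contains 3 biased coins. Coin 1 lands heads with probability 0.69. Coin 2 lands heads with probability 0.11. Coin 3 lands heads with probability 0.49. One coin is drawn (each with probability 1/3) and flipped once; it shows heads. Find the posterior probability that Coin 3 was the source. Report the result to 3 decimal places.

Posterior probability ≈ 0.380

Tabulate prior·likelihood by source: [1] prior 0.333333, lik 0.69, product 0.2300; [2] prior 0.333333, lik 0.11, product 0.03667; [3] prior 0.333333, lik 0.49, product 0.1633.
Normalizing constant = 0.43000; the posterior for Coin 3 is its product over the sum, 0.1633/0.43000 = 0.380.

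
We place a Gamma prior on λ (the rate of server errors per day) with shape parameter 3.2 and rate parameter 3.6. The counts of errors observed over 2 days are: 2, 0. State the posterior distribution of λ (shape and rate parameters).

Posterior: Gamma(shape=5.2, rate=5.6)

The Poisson likelihood adds the total count to the shape and the number of exposure periods to the rate. Here ∑xᵢ = 2 and n = 2, so shape 3.2→5.2 and rate 3.6→5.6.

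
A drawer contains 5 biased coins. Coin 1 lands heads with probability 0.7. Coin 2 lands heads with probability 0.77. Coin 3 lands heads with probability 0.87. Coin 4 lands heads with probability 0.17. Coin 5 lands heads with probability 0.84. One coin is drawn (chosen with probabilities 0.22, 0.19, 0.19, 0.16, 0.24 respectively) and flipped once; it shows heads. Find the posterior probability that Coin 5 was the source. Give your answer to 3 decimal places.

Posterior probability ≈ 0.290

P(heads|C1) = 0.7; P(heads|C2) = 0.77; P(heads|C3) = 0.87; P(heads|C4) = 0.17; P(heads|C5) = 0.84.
Prior × likelihood for each source: 0.22·0.7=0.1540, 0.19·0.77=0.1463, 0.19·0.87=0.1653, 0.16·0.17=0.02720, 0.24·0.84=0.2016. Summing gives P(heads) = 0.69440.
P(Coin 5 | heads) = 0.2016 / 0.69440 = 0.290.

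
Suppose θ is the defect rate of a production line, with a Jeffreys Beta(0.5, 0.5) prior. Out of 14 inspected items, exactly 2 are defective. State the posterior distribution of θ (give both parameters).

Observing 2 successes and 12 failures updates Beta(0.5, 0.5) by adding the success and failure counts to the two shape parameters: α = 0.5+2 = 2.5, β = 0.5+12 = 12.5.

Posterior: Beta(2.5, 12.5)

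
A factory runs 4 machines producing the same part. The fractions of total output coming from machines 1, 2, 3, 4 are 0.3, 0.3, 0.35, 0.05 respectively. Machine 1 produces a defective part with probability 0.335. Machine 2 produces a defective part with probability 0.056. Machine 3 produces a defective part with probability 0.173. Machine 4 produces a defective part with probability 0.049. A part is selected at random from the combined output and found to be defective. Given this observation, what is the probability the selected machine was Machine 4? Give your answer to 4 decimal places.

Posterior probability ≈ 0.0136

P(defective|M1) = 0.335; P(defective|M2) = 0.056; P(defective|M3) = 0.173; P(defective|M4) = 0.049.
Prior × likelihood for each source: 0.3·0.335=0.1005, 0.3·0.056=0.01680, 0.35·0.173=0.06055, 0.05·0.049=0.002450. Summing gives P(defective) = 0.18030.
P(Machine 4 | defective) = 0.002450 / 0.18030 = 0.0136.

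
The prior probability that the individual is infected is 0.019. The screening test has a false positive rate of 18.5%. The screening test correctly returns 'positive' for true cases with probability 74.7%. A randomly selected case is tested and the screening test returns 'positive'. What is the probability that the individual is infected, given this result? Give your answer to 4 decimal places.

Let H be the event that the individual is infected. P(H) = 0.019, so P(¬H) = 0.981. With E the 'positive' result, P(E|H) = 0.747 and P(E|¬H) = 0.185.
P(E) = 0.747·0.019 + 0.185·0.981 = 0.014193 + 0.18149 = 0.19568.
By Bayes' theorem, P(H|E) = 0.014193 / 0.19568 = 0.0725.

P(H | E) ≈ 0.0725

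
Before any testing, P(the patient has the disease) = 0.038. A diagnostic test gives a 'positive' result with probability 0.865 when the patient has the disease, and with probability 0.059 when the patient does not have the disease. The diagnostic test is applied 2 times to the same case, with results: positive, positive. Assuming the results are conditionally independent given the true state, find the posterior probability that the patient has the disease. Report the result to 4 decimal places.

Posterior P(H) ≈ 0.8946

With H the event that the patient has the disease, the joint likelihood of the observed sequence is P(data|H) = 0.865·0.865 = 0.74823 and P(data|¬H) = 0.059·0.059 = 0.0034810.
Bayes: P(H|data) = 0.038·0.74823 / (0.038·0.74823 + 0.962·0.0034810) = 0.028433/0.031781 = 0.8946.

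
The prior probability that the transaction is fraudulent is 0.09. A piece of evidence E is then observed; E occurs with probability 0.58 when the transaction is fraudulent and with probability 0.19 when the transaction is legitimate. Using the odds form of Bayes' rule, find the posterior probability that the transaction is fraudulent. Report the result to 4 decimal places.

Prior odds = 0.09/(1−0.09) = 0.098901.
Likelihood ratio for E = 0.58/0.19 = 3.0526.
Posterior odds = prior odds × LR = 0.30191.
Posterior probability = odds/(1+odds) = 0.30191/1.3019 = 0.2319.

Posterior probability ≈ 0.2319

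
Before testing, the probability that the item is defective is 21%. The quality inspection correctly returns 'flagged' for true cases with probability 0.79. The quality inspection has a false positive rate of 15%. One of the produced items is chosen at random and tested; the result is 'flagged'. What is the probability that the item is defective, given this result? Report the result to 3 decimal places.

P(H | E) ≈ 0.583

Let H be the event that the item is defective. P(H) = 0.21, so P(¬H) = 0.79. With E the 'flagged' result, P(E|H) = 0.79 and P(E|¬H) = 0.15.
P(E) = 0.79·0.21 + 0.15·0.79 = 0.16590 + 0.11850 = 0.28440.
By Bayes' theorem, P(H|E) = 0.16590 / 0.28440 = 0.583.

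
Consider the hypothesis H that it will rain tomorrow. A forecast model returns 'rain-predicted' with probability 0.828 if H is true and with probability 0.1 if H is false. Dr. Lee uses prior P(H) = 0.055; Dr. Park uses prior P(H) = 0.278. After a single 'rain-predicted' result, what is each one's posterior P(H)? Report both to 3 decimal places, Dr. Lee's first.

P('+'|H) = 0.828, P('+'|¬H) = 0.1.
Dr. Lee: numerator 0.828·0.055 = 0.045540; evidence = 0.045540+0.1·0.945 = 0.14004; posterior = 0.325.
Dr. Park: numerator 0.828·0.278 = 0.23018; evidence = 0.23018+0.1·0.722 = 0.30238; posterior = 0.761.

Dr. Lee: 0.325; Dr. Park: 0.761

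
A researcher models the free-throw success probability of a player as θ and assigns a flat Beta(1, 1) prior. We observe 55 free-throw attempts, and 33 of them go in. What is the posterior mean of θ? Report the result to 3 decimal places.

The binomial likelihood is conjugate to the Beta prior: with 33 successes and 22 failures, the posterior is Beta(1+33, 1+22) = Beta(34, 23).
E[θ | data] = 34/(34+23) = 0.596.

Posterior mean ≈ 0.596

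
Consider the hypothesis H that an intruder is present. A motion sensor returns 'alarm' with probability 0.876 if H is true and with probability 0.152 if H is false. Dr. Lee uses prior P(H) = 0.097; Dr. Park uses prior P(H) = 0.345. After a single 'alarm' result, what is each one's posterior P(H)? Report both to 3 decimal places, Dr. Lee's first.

Dr. Lee: 0.382; Dr. Park: 0.752

P('+'|H) = 0.876, P('+'|¬H) = 0.152.
Dr. Lee: numerator 0.876·0.097 = 0.084972; evidence = 0.084972+0.152·0.903 = 0.22223; posterior = 0.382.
Dr. Park: numerator 0.876·0.345 = 0.30222; evidence = 0.30222+0.152·0.655 = 0.40178; posterior = 0.752.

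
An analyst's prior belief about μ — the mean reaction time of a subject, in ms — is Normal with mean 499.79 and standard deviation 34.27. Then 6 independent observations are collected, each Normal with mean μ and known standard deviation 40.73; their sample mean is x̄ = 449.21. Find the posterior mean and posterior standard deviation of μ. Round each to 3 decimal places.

With known σ, the Normal prior is conjugate. Weight on the data is w = (n/σ²)/(n/σ² + 1/τ₀²) = 0.00361678/(0.00361678+0.00085147) = 0.80944.
Posterior mean = w·x̄ + (1−w)·μ₀ = 0.80944·449.21 + 0.19056·499.79 = 458.849. Posterior variance = 1/(0.00361678+0.00085147) = 223.801, so SD = 14.960.

Posterior mean ≈ 458.849; posterior SD ≈ 14.960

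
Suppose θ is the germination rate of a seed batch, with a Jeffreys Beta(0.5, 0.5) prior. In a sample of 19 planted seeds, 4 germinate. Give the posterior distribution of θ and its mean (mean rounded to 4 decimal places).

Observing 4 successes and 15 failures updates Beta(0.5, 0.5) by adding the success and failure counts to the two shape parameters: α = 0.5+4 = 4.5, β = 0.5+15 = 15.5.
Posterior mean = α/(α+β) = 4.5/20 = 0.2250.

Posterior: Beta(4.5, 15.5); mean ≈ 0.2250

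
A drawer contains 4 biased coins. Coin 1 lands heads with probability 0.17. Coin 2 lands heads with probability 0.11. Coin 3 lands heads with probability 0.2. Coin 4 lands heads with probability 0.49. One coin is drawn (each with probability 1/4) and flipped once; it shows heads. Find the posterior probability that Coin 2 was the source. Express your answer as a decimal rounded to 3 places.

Tabulate prior·likelihood by source: [1] prior 0.25, lik 0.17, product 0.04250; [2] prior 0.25, lik 0.11, product 0.02750; [3] prior 0.25, lik 0.2, product 0.05000; [4] prior 0.25, lik 0.49, product 0.1225.
Normalizing constant = 0.24250; the posterior for Coin 2 is its product over the sum, 0.02750/0.24250 = 0.113.

Posterior probability ≈ 0.113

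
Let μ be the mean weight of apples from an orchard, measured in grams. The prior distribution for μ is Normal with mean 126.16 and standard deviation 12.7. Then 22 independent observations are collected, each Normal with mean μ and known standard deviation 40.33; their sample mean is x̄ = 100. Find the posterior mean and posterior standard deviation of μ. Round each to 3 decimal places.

Posterior mean ≈ 108.222; posterior SD ≈ 7.120

Prior precision 1/τ₀² = 1/12.7² = 0.00620001; data precision n/σ² = 22/40.33² = 0.0135259.
Posterior precision = 0.00620001 + 0.0135259 = 0.0197259, giving posterior SD = 1/√0.0197259 = 7.120.
Posterior mean = (0.00620001·126.16 + 0.0135259·100) / 0.0197259 = 108.222.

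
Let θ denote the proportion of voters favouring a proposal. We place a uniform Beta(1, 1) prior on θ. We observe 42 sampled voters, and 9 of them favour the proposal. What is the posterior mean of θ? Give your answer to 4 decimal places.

Posterior mean ≈ 0.2273

Observing 9 successes and 33 failures updates Beta(1, 1) by adding the success and failure counts to the two shape parameters: α = 1+9 = 10, β = 1+33 = 34.
E[θ | data] = 10/(10+34) = 0.2273.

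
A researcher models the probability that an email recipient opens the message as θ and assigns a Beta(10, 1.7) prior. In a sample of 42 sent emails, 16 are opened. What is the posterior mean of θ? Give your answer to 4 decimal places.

Observing 16 successes and 26 failures updates Beta(10, 1.7) by adding the success and failure counts to the two shape parameters: α = 10+16 = 26, β = 1.7+26 = 27.7.
Posterior mean = α/(α+β) = 26/53.7 = 0.4842.

Posterior mean ≈ 0.4842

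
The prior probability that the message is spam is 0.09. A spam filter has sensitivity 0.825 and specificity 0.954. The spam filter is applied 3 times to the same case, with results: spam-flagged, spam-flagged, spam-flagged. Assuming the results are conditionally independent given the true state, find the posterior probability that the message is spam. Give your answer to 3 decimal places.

Posterior P(H) ≈ 0.998

With H the event that the message is spam, the joint likelihood of the observed sequence is P(data|H) = 0.825·0.825·0.825 = 0.56152 and P(data|¬H) = 0.046·0.046·0.046 = 0.00009734.
Bayes: P(H|data) = 0.09·0.56152 / (0.09·0.56152 + 0.91·0.00009734) = 0.050536/0.050625 = 0.9983.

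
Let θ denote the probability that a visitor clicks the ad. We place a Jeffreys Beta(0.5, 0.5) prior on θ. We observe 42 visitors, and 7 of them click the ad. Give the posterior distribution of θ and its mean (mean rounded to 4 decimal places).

The binomial likelihood is conjugate to the Beta prior: with 7 successes and 35 failures, the posterior is Beta(0.5+7, 0.5+35) = Beta(7.5, 35.5).
E[θ | data] = 7.5/(7.5+35.5) = 0.1744.

Posterior: Beta(7.5, 35.5); mean ≈ 0.1744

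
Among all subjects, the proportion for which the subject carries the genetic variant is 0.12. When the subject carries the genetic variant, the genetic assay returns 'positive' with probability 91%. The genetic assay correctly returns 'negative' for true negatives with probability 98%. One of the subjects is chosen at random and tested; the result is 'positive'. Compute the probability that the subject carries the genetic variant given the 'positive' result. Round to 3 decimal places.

P(H | E) ≈ 0.861

Write H for 'the subject carries the genetic variant'. Prior odds H:¬H = 0.12/0.88 = 0.13636. For the 'positive' outcome, the likelihood ratio is 0.91/0.02 = 45.500.
Posterior odds = 0.13636 × 45.500 = 6.2045, so P(H|E) = 6.2045/(1+6.2045) = 0.861.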